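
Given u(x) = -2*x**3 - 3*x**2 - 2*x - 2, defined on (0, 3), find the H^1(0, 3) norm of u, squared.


||u||_{H^1}^2 = 279948/35

The H^1 norm (squared) on an interval (0, L) is
  ||u||_{H^1}^2 = ∫_0^L u(x)^2 dx + ∫_0^L u'(x)^2 dx.
Compute u'(x) = -6*x**2 - 6*x - 2.
Then u(x)^2 = 4*x**6 + 12*x**5 + 17*x**4 + 20*x**3 + 16*x**2 + 8*x + 4 and u'(x)^2 = 36*x**4 + 72*x**3 + 60*x**2 + 24*x + 4.
Integrate each monomial from 0 to 3 using ∫_0^3 c·x^n dx = c·3^(n+1)/(n+1):
  ∫_0^3 u(x)^2 dx = ∫_0^3 (4*x^6 + 12*x^5 + 17*x^4 + 20*x^3 + 16*x^2 + 8*x + 4) dx. Term by term:
    ∫_0^3 4*x^6 dx = 8748/7;  ∫_0^3 12*x^5 dx = 1458;  ∫_0^3 17*x^4 dx = 4131/5;
    ∫_0^3 20*x^3 dx = 405;  ∫_0^3 16*x^2 dx = 144;  ∫_0^3 8*x dx = 36;
    ∫_0^3 4 dx = 12.
  Sum: 8748/7 + 1458 + 4131/5 + 405 + 144 + 36 + 12 = 144582/35.
  ∫_0^3 u'(x)^2 dx = ∫_0^3 (36*x^4 + 72*x^3 + 60*x^2 + 24*x + 4) dx. Term by term:
    ∫_0^3 36*x^4 dx = 8748/5;  ∫_0^3 72*x^3 dx = 1458;  ∫_0^3 60*x^2 dx = 540;
    ∫_0^3 24*x dx = 108;  ∫_0^3 4 dx = 12.
  Sum: 8748/5 + 1458 + 540 + 108 + 12 = 19338/5.
Adding: ||u||_{H^1}^2 = 144582/35 + 19338/5 = 279948/35.


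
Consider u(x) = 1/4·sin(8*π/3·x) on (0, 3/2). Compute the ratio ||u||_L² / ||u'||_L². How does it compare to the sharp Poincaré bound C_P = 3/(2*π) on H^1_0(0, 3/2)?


||u||_L² / ||u'||_L² = 3/(8*π) < C_P = 3/(2*π).

u(x) = 1/4·sin(8*π/3·x), so u'(x) = 2*π*cos(8*π*x/3)/3.
Writing u(x) = A·sin(kπx/L) with A = 1/4 and k = 4, use ∫_0^L sin²(kπx/L) dx = L/2 and ∫_0^L cos²(kπx/L) dx = L/2.
u² = 1/16·sin²(8*π/3·x) and (u')² = 4*π^2/9·cos²(8*π/3·x), and each of sin², cos² integrates to L/2 = 3/4 over (0, 3/2).
∫_0^3/2 u² dx = 3/64, so ||u||_L² = sqrt(3)/8.
∫_0^3/2 (u')² dx = π^2/3, so ||u'||_L² = sqrt(3)*π/3.
Ratio ||u||_L² / ||u'||_L² = 3/(8*π).
Sharp Poincaré constant on H^1_0(0, 3/2) is C_P = L/π = 3/(2*π), achieved by sin(2*π/3·x).
This is the k = 4 harmonic; the ratio L/(kπ) is strictly less than C_P = L/π, consistent with the sharp inequality ||u||_L² ≤ C_P ||u'||_L².


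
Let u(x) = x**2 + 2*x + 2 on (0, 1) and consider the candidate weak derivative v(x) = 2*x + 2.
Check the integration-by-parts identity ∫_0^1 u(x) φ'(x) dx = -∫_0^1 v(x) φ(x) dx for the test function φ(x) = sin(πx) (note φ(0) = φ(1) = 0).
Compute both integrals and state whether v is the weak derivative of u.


LHS = -6/π, RHS = -6/π. Yes, v = u' weakly.

u(x) = x**2 + 2*x + 2, classical derivative u'(x) = 2*x + 2.
φ(x) = sin(πx), so φ'(x) = π*cos(π*x).
Note φ(0) = φ(1) = 0, so the boundary term u·φ vanishes.
LHS = ∫_0^1 u(x) φ'(x) dx = ∫_0^1 (π*x^2*cos(π*x) + 2*π*x*cos(π*x) + 2*π*cos(π*x)) dx. Term by term:
  ∫_0^1 2*π*cos(π*x) dx = 0;  ∫_0^1 π*x^2*cos(π*x) dx = -2/π;  ∫_0^1 2*π*x*cos(π*x) dx = -4/π.
Sum: 0 − 2/π − 4/π = -6/π.
So LHS = -6/π.
∫_0^1 v(x) φ(x) dx = ∫_0^1 (2*x*sin(π*x) + 2*sin(π*x)) dx. Term by term:
  ∫_0^1 2*sin(π*x) dx = 4/π;  ∫_0^1 2*x*sin(π*x) dx = 2/π.
Sum: 4/π + 2/π = 6/π.
So RHS = -∫_0^1 v(x) φ(x) dx = -6/π.
LHS = RHS, so the identity holds for this test φ.
Moreover u is smooth here and v(x) = u'(x) = 2*x + 2 pointwise, so the identity holds for every test function. Hence v is the weak derivative of u.


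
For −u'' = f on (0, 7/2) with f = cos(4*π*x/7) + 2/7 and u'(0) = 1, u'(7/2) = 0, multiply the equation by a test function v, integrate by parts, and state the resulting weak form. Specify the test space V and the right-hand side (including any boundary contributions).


V = H^1(0, 7/2) (v unrestricted at boundary; u is determined up to an additive constant); weak form: ∫_0^7/2 u'v' dx = ∫_0^7/2 (cos(4*π*x/7) + 2/7) v dx − v(0) for all v ∈ V.

Multiply both sides by a test function v and integrate from 0 to 7/2:
  ∫_0^7/2 −u''(x) v(x) dx = ∫_0^7/2 f(x) v(x) dx.
Integrate the LHS by parts once:
  ∫_0^7/2 −u'' v dx = −[u'(x) v(x)]_0^7/2 + ∫_0^7/2 u'(x) v'(x) dx.
Thus ∫_0^7/2 u'(x) v'(x) dx = ∫_0^7/2 f(x) v(x) dx + [u'(x) v(x)]_0^7/2.
Choose V so that boundary terms are either known or forced to vanish.
u has inhomogeneous Neumann u'(0) = 1, u'(7/2) = 0. [u' v]_0^7/2 = (0)·v(7/2) − (1)·v(0) = − v(0). Take V = H^1(0, 7/2); boundary term becomes part of RHS.
Weak formulation: find u (satisfying any essential BC) such that ∫_0^7/2 u'(x) v'(x) dx = ∫_0^7/2 f v dx − v(0) for all v ∈ V (Neumann data are natural BCs: they enter the RHS as boundary terms).
Substituting f(x) = cos(4*π*x/7) + 2/7, the right-hand side is ∫_0^7/2 (cos(4*π*x/7) + 2/7) v dx − v(0).
Compatibility check (pure Neumann): taking v ≡ 1 ∈ V gives 0 = ∫_0^7/2 f dx + (0) − (1), i.e. ∫_0^7/2 f dx must equal u'(0) − u'(7/2) = 1. Indeed ∫_0^7/2 (cos(4*π*x/7) + 2/7) dx = 1, so the data are compatible. The solution is then unique only up to an additive constant (fix it e.g. by requiring ∫_0^7/2 u dx = 0).


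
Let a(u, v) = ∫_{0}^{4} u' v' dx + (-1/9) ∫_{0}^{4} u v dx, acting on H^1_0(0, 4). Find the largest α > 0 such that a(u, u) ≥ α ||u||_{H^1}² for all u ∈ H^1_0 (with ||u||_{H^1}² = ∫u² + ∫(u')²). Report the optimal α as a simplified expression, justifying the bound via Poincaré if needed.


α = (-16/9 + π^2)/(π^2 + 16)

Coercivity of a(·,·) on H^1_0(0, 4) means a(u, u) ≥ α ||u||_{H^1}² for every u ∈ H^1_0.
The interval has length L = 4, and Poincaré/coercivity depend only on L. Here a(u, u) = ∫(u')² + (-1/9)·∫u².
Here c = -1/9 < 0 with |c| < (π/L)² = π^2/16, so coercivity still holds. The condition a(u,u) ≥ α||u||_{H^1}² reads (1−α)∫(u')² ≥ (α−c)∫u². Any admissible α is ≤ 1 (rapidly oscillating u have ∫u²/∫(u')² → 0), and α = 1 would force 0 ≥ (1−c)∫u², impossible since c < 1; so 1−α > 0. By the sharp Poincaré inequality on H^1_0 of an interval of length L, ∫(u')² ≥ (π/L)²∫u² with equality for the first sine mode sin(π(x−x₀)/L) (x₀ the left endpoint), so the inequality holds for all u iff (1−α)(π/L)² ≥ α − c, i.e. α ≤ ((π/L)² + c)/((π/L)² + 1) = (1 + c(L/π)²)/(1 + (L/π)²). (Direct route, valid since c ≤ 0: Poincaré gives c∫u² ≥ c(L/π)²∫(u')², so a(u,u) ≥ (1 + c(L/π)²)∫(u')², while ||u||_{H^1}² ≤ (1 + (L/π)²)∫(u')²; dividing yields the same α.) With (π/L)² = π^2/16 and c = -1/9, the largest admissible constant is α = ((π/L)² + c)/((π/L)² + 1).
Simplifying, α = (-16/9 + π^2)/(π^2 + 16).


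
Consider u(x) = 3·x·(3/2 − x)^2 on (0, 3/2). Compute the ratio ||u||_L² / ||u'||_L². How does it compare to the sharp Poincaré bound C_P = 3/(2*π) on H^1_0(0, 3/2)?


||u||_L² / ||u'||_L² = 3*sqrt(14)/28 < C_P = 3/(2*π).

u(x) = 3·x·(3/2 − x)^2, so u'(x) = 9*x^2 - 18*x + 27/4.
u(x) = 3·x·(3/2 − x)^2 vanishes at x = 0 and x = 3/2, so u ∈ H^1_0(0, 3/2). Differentiate via the product rule and integrate the resulting polynomials term by term.
  ∫_0^3/2 u² dx = ∫_0^3/2 (9*x^6 - 54*x^5 + 243*x^4/2 - 243*x^3/2 + 729*x^2/16) dx. Term by term:
    ∫_0^3/2 9*x^6 dx = 19683/896;  ∫_0^3/2 -54*x^5 dx = -6561/64;  ∫_0^3/2 243*x^4/2 dx = 59049/320;
    ∫_0^3/2 -243*x^3/2 dx = -19683/128;  ∫_0^3/2 729*x^2/16 dx = 6561/128.
  Sum: 19683/896 − 6561/64 + 59049/320 − 19683/128 + 6561/128 = 6561/4480.
  ∫_0^3/2 (u')² dx = ∫_0^3/2 (81*x^4 - 324*x^3 + 891*x^2/2 - 243*x + 729/16) dx. Term by term:
    ∫_0^3/2 81*x^4 dx = 19683/160;  ∫_0^3/2 -324*x^3 dx = -6561/16;  ∫_0^3/2 891*x^2/2 dx = 8019/16;
    ∫_0^3/2 -243*x dx = -2187/8;  ∫_0^3/2 729/16 dx = 2187/32.
  Sum: 19683/160 − 6561/16 + 8019/16 − 2187/8 + 2187/32 = 729/80.
∫_0^3/2 u² dx = 6561/4480, so ||u||_L² = 81*sqrt(70)/560.
∫_0^3/2 (u')² dx = 729/80, so ||u'||_L² = 27*sqrt(5)/20.
Ratio ||u||_L² / ||u'||_L² = 3*sqrt(14)/28.
Sharp Poincaré constant on H^1_0(0, 3/2) is C_P = L/π = 3/(2*π), achieved by sin(2*π/3·x).
A polynomial bump cannot attain the sharp Poincaré constant (only the first sine eigenfunction does), so the ratio is strictly less than C_P, consistent with ||u||_L² ≤ C_P ||u'||_L².


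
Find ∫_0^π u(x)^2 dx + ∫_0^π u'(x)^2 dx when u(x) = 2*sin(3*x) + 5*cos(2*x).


||u||_{H^1(0,π)}^2 = 120 + 165*π/2

u'(x) = -10*sin(2*x) + 6*cos(3*x).
Expand u² and (u')² and integrate term by term on (0, π), using: for integers n ≥ 1, ∫_0^π sin²(nx) dx = ∫_0^π cos²(nx) dx = π/2; for n ≠ n', ∫_0^π sin(nx)sin(n'x) dx = ∫_0^π cos(nx)cos(n'x) dx = 0; and by product-to-sum, ∫_0^π sin(nx)cos(n'x) dx = ½∫_0^π [sin((n+n')x) + sin((n−n')x)] dx, which is 0 when n+n' is even and 2n/(n²−n'²) when n+n' is odd (it need not vanish on (0, π)).
  u² squared terms: (2)²·∫sin(3x)² dx = 4·π/2 = 2*π;  (5)²·∫cos(2x)² dx = 25·π/2 = 25*π/2.
  u² cross terms: 2·(2)·(5)·∫sin(3x)·cos(2x) dx = 20·(6/5) = 24.
  So ∫_0^π u² dx = 2*π + 25*π/2 + 24 = 24 + 29*π/2.
  (u')² squared terms: (-10)²·∫sin(2x)² dx = 100·π/2 = 50*π;  (6)²·∫cos(3x)² dx = 36·π/2 = 18*π.
  (u')² cross terms: 2·(-10)·(6)·∫sin(2x)·cos(3x) dx = -120·(-4/5) = 96.
  So ∫_0^π (u')² dx = 50*π + 18*π + 96 = 96 + 68*π.
||u||_{H^1}^2 = (24 + 29*π/2) + (96 + 68*π) = 120 + 165*π/2.


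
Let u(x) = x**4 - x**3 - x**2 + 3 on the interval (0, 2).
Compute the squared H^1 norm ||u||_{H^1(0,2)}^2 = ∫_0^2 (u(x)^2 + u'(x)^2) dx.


||u||_{H^1}^2 = 4358/63

The H^1 norm (squared) on an interval (0, L) is
  ||u||_{H^1}^2 = ∫_0^L u(x)^2 dx + ∫_0^L u'(x)^2 dx.
Compute u'(x) = 4*x**3 - 3*x**2 - 2*x.
Then u(x)^2 = x**8 - 2*x**7 - x**6 + 2*x**5 + 7*x**4 - 6*x**3 - 6*x**2 + 9 and u'(x)^2 = 16*x**6 - 24*x**5 - 7*x**4 + 12*x**3 + 4*x**2.
Integrate each monomial from 0 to 2 using ∫_0^2 c·x^n dx = c·2^(n+1)/(n+1):
  ∫_0^2 u(x)^2 dx = ∫_0^2 (x^8 - 2*x^7 - x^6 + 2*x^5 + 7*x^4 - 6*x^3 - 6*x^2 + 9) dx. Term by term:
    ∫_0^2 x^8 dx = 512/9;  ∫_0^2 -2*x^7 dx = -64;  ∫_0^2 -x^6 dx = -128/7;
    ∫_0^2 2*x^5 dx = 64/3;  ∫_0^2 7*x^4 dx = 224/5;  ∫_0^2 -6*x^3 dx = -24;
    ∫_0^2 -6*x^2 dx = -16;  ∫_0^2 9 dx = 18.
  Sum: 512/9 − 64 − 128/7 + 64/3 + 224/5 − 24 − 16 + 18 = 5902/315.
  ∫_0^2 u'(x)^2 dx = ∫_0^2 (16*x^6 - 24*x^5 - 7*x^4 + 12*x^3 + 4*x^2) dx. Term by term:
    ∫_0^2 16*x^6 dx = 2048/7;  ∫_0^2 -24*x^5 dx = -256;  ∫_0^2 -7*x^4 dx = -224/5;
    ∫_0^2 12*x^3 dx = 48;  ∫_0^2 4*x^2 dx = 32/3.
  Sum: 2048/7 − 256 − 224/5 + 48 + 32/3 = 5296/105.
Adding: ||u||_{H^1}^2 = 5902/315 + 5296/105 = 4358/63.


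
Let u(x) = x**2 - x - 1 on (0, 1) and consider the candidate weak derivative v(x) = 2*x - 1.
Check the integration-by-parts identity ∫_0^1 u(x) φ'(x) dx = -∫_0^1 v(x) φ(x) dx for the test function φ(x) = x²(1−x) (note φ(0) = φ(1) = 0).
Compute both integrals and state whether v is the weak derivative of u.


LHS = -1/60, RHS = -1/60. Yes, v = u' weakly.

u(x) = x**2 - x - 1, classical derivative u'(x) = 2*x - 1.
φ(x) = x²(1−x), so φ'(x) = x*(2 - 3*x).
Note φ(0) = φ(1) = 0, so the boundary term u·φ vanishes.
LHS = ∫_0^1 u(x) φ'(x) dx = ∫_0^1 (-3*x^4 + 5*x^3 + x^2 - 2*x) dx. Term by term:
  ∫_0^1 -3*x^4 dx = -3/5;  ∫_0^1 5*x^3 dx = 5/4;  ∫_0^1 x^2 dx = 1/3;
  ∫_0^1 -2*x dx = -1.
Sum: -3/5 + 5/4 + 1/3 − 1 = -1/60.
So LHS = -1/60.
∫_0^1 v(x) φ(x) dx = ∫_0^1 (-2*x^4 + 3*x^3 - x^2) dx. Term by term:
  ∫_0^1 -2*x^4 dx = -2/5;  ∫_0^1 3*x^3 dx = 3/4;  ∫_0^1 -x^2 dx = -1/3.
Sum: -2/5 + 3/4 − 1/3 = 1/60.
So RHS = -∫_0^1 v(x) φ(x) dx = -1/60.
LHS = RHS, so the identity holds for this test φ.
Moreover u is smooth here and v(x) = u'(x) = 2*x - 1 pointwise, so the identity holds for every test function. Hence v is the weak derivative of u.


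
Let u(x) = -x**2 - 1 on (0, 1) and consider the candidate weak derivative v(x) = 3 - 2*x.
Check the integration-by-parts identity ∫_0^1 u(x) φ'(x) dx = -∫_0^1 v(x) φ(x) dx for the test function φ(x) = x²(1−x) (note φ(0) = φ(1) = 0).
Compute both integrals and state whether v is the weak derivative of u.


LHS = 1/10, RHS = -3/20. No, v is not the weak derivative of u.

u(x) = -x**2 - 1, classical derivative u'(x) = -2*x.
φ(x) = x²(1−x), so φ'(x) = x*(2 - 3*x).
Note φ(0) = φ(1) = 0, so the boundary term u·φ vanishes.
LHS = ∫_0^1 u(x) φ'(x) dx = ∫_0^1 (3*x^4 - 2*x^3 + 3*x^2 - 2*x) dx. Term by term:
  ∫_0^1 3*x^4 dx = 3/5;  ∫_0^1 -2*x^3 dx = -1/2;  ∫_0^1 3*x^2 dx = 1;
  ∫_0^1 -2*x dx = -1.
Sum: 3/5 − 1/2 + 1 − 1 = 1/10.
So LHS = 1/10.
∫_0^1 v(x) φ(x) dx = ∫_0^1 (2*x^4 - 5*x^3 + 3*x^2) dx. Term by term:
  ∫_0^1 2*x^4 dx = 2/5;  ∫_0^1 -5*x^3 dx = -5/4;  ∫_0^1 3*x^2 dx = 1.
Sum: 2/5 − 5/4 + 1 = 3/20.
So RHS = -∫_0^1 v(x) φ(x) dx = -3/20.
LHS − RHS = 1/4 ≠ 0, so the identity fails.
(For a valid weak derivative the identity must hold for EVERY test function, in particular this one. The failure shows v is NOT the weak derivative of u.)
Correct weak derivative would be u'(x) = -2*x.


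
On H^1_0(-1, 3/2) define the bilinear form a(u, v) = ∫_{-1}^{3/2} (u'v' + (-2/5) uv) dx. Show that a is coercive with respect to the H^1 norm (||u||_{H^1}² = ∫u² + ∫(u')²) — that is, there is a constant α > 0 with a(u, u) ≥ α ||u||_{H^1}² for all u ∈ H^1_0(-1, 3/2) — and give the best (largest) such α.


α = 2*(-5 + 2*π^2)/(25 + 4*π^2)

Coercivity of a(·,·) on H^1_0(-1, 3/2) means a(u, u) ≥ α ||u||_{H^1}² for every u ∈ H^1_0.
The interval has length L = 5/2, and Poincaré/coercivity depend only on L. Here a(u, u) = ∫(u')² + (-2/5)·∫u².
Here c = -2/5 < 0 with |c| < (π/L)² = 4*π^2/25, so coercivity still holds. The condition a(u,u) ≥ α||u||_{H^1}² reads (1−α)∫(u')² ≥ (α−c)∫u². Any admissible α is ≤ 1 (rapidly oscillating u have ∫u²/∫(u')² → 0), and α = 1 would force 0 ≥ (1−c)∫u², impossible since c < 1; so 1−α > 0. By the sharp Poincaré inequality on H^1_0 of an interval of length L, ∫(u')² ≥ (π/L)²∫u² with equality for the first sine mode sin(π(x−x₀)/L) (x₀ the left endpoint), so the inequality holds for all u iff (1−α)(π/L)² ≥ α − c, i.e. α ≤ ((π/L)² + c)/((π/L)² + 1) = (1 + c(L/π)²)/(1 + (L/π)²). (Direct route, valid since c ≤ 0: Poincaré gives c∫u² ≥ c(L/π)²∫(u')², so a(u,u) ≥ (1 + c(L/π)²)∫(u')², while ||u||_{H^1}² ≤ (1 + (L/π)²)∫(u')²; dividing yields the same α.) With (π/L)² = 4*π^2/25 and c = -2/5, the largest admissible constant is α = ((π/L)² + c)/((π/L)² + 1).
Simplifying, α = 2*(-5 + 2*π^2)/(25 + 4*π^2).


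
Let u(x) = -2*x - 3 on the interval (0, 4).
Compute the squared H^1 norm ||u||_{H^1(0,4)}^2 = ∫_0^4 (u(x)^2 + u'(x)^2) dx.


||u||_{H^1}^2 = 700/3

The H^1 norm (squared) on an interval (0, L) is
  ||u||_{H^1}^2 = ∫_0^L u(x)^2 dx + ∫_0^L u'(x)^2 dx.
Compute u'(x) = -2.
Then u(x)^2 = 4*x**2 + 12*x + 9 and u'(x)^2 = 4.
Integrate each monomial from 0 to 4 using ∫_0^4 c·x^n dx = c·4^(n+1)/(n+1):
  ∫_0^4 u(x)^2 dx = ∫_0^4 (4*x^2 + 12*x + 9) dx. Term by term:
    ∫_0^4 4*x^2 dx = 256/3;  ∫_0^4 12*x dx = 96;  ∫_0^4 9 dx = 36.
  Sum: 256/3 + 96 + 36 = 652/3.
  ∫_0^4 u'(x)^2 dx = ∫_0^4 (4) dx. Term by term:
    ∫_0^4 4 dx = 16.
Adding: ||u||_{H^1}^2 = 652/3 + 16 = 700/3.


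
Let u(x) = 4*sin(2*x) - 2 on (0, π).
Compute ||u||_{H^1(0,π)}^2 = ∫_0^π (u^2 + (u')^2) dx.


||u||_{H^1(0,π)}^2 = 44*π

u'(x) = 8*cos(2*x).
Expand u² and (u')² and integrate term by term on (0, π), using: for integers n ≥ 1, ∫_0^π sin²(nx) dx = ∫_0^π cos²(nx) dx = π/2; for n ≠ n', ∫_0^π sin(nx)sin(n'x) dx = ∫_0^π cos(nx)cos(n'x) dx = 0; and by product-to-sum, ∫_0^π sin(nx)cos(n'x) dx = ½∫_0^π [sin((n+n')x) + sin((n−n')x)] dx, which is 0 when n+n' is even and 2n/(n²−n'²) when n+n' is odd (it need not vanish on (0, π)). For the constant mode: ∫_0^π 1 dx = π, ∫_0^π cos(nx) dx = 0, ∫_0^π sin(nx) dx = (1−(−1)^n)/n.
  u² squared terms: (-2)²·∫1 dx = 4·π = 4*π;  (4)²·∫sin(2x)² dx = 16·π/2 = 8*π.
  u² cross terms: 2·(-2)·(4)·∫1·sin(2x) dx = -16·(0) = 0.
  So ∫_0^π u² dx = 4*π + 8*π + 0 = 12*π.
  (u')² squared terms: (8)²·∫cos(2x)² dx = 64·π/2 = 32*π.
  So ∫_0^π (u')² dx = 32*π.
||u||_{H^1}^2 = (12*π) + (32*π) = 44*π.


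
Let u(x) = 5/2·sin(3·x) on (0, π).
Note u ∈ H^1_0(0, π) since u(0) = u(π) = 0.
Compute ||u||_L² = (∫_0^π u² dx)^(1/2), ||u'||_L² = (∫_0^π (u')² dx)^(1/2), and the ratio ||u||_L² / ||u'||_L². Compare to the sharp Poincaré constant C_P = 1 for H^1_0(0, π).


||u||_L² / ||u'||_L² = 1/3 < C_P = 1.

u(x) = 5/2·sin(3·x), so u'(x) = 15*cos(3*x)/2.
Writing u(x) = A·sin(kπx/L) with A = 5/2 and k = 3, use ∫_0^L sin²(kπx/L) dx = L/2 and ∫_0^L cos²(kπx/L) dx = L/2.
u² = 25/4·sin²(3·x) and (u')² = 225/4·cos²(3·x), and each of sin², cos² integrates to L/2 = π/2 over (0, π).
∫_0^π u² dx = 25*π/8, so ||u||_L² = 5*sqrt(2)*sqrt(π)/4.
∫_0^π (u')² dx = 225*π/8, so ||u'||_L² = 15*sqrt(2)*sqrt(π)/4.
Ratio ||u||_L² / ||u'||_L² = 1/3.
Sharp Poincaré constant on H^1_0(0, π) is C_P = L/π = 1, achieved by sin(x).
This is the k = 3 harmonic; the ratio L/(kπ) is strictly less than C_P = L/π, consistent with the sharp inequality ||u||_L² ≤ C_P ||u'||_L².


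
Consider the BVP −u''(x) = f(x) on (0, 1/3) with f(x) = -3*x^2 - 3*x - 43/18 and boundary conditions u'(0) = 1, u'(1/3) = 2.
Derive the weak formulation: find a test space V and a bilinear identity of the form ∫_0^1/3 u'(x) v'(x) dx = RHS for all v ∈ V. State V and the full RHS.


V = H^1(0, 1/3) (v unrestricted at boundary; u is determined up to an additive constant); weak form: ∫_0^1/3 u'v' dx = ∫_0^1/3 (-3*x^2 - 3*x - 43/18) v dx + 2·v(1/3) − v(0) for all v ∈ V.

Multiply both sides by a test function v and integrate from 0 to 1/3:
  ∫_0^1/3 −u''(x) v(x) dx = ∫_0^1/3 f(x) v(x) dx.
Integrate the LHS by parts once:
  ∫_0^1/3 −u'' v dx = −[u'(x) v(x)]_0^1/3 + ∫_0^1/3 u'(x) v'(x) dx.
Thus ∫_0^1/3 u'(x) v'(x) dx = ∫_0^1/3 f(x) v(x) dx + [u'(x) v(x)]_0^1/3.
Choose V so that boundary terms are either known or forced to vanish.
u has inhomogeneous Neumann u'(0) = 1, u'(1/3) = 2. [u' v]_0^1/3 = (2)·v(1/3) − (1)·v(0) = 2·v(1/3) − v(0). Take V = H^1(0, 1/3); boundary term becomes part of RHS.
Weak formulation: find u (satisfying any essential BC) such that ∫_0^1/3 u'(x) v'(x) dx = ∫_0^1/3 f v dx + 2·v(1/3) − v(0) for all v ∈ V (Neumann data are natural BCs: they enter the RHS as boundary terms).
Substituting f(x) = -3*x^2 - 3*x - 43/18, the right-hand side is ∫_0^1/3 (-3*x^2 - 3*x - 43/18) v dx + 2·v(1/3) − v(0).
Compatibility check (pure Neumann): taking v ≡ 1 ∈ V gives 0 = ∫_0^1/3 f dx + (2) − (1), i.e. ∫_0^1/3 f dx must equal u'(0) − u'(1/3) = -1. Indeed ∫_0^1/3 (-3*x^2 - 3*x - 43/18) dx = -1, so the data are compatible. The solution is then unique only up to an additive constant (fix it e.g. by requiring ∫_0^1/3 u dx = 0).


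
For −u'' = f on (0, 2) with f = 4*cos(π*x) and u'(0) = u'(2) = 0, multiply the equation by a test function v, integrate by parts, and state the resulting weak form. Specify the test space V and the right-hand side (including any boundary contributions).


V = H^1(0, 2) (no boundary constraint on v; u is determined up to an additive constant); weak form: ∫_0^2 u'v' dx = ∫_0^2 (4*cos(π*x)) v dx for all v ∈ V.

Multiply both sides by a test function v and integrate from 0 to 2:
  ∫_0^2 −u''(x) v(x) dx = ∫_0^2 f(x) v(x) dx.
Integrate the LHS by parts once:
  ∫_0^2 −u'' v dx = −[u'(x) v(x)]_0^2 + ∫_0^2 u'(x) v'(x) dx.
Thus ∫_0^2 u'(x) v'(x) dx = ∫_0^2 f(x) v(x) dx + [u'(x) v(x)]_0^2.
Choose V so that boundary terms are either known or forced to vanish.
u has homogeneous Neumann: u'(0) = u'(2) = 0. So [u' v]_0^2 = 0·v(2) − 0·v(0) = 0 for any v; take V = H^1(0, 2).
Weak formulation: find u (satisfying any essential BC) such that ∫_0^2 u'(x) v'(x) dx = ∫_0^2 f v dx for all v ∈ V (homogeneous Neumann, so boundary terms vanish).
Substituting f(x) = 4*cos(π*x), the right-hand side is ∫_0^2 (4*cos(π*x)) v dx.
Compatibility check (pure Neumann): taking v ≡ 1 ∈ V gives 0 = ∫_0^2 f dx + (0) − (0), i.e. ∫_0^2 f dx must equal u'(0) − u'(2) = 0. Indeed ∫_0^2 (4*cos(π*x)) dx = 0, so the data are compatible. The solution is then unique only up to an additive constant (fix it e.g. by requiring ∫_0^2 u dx = 0).


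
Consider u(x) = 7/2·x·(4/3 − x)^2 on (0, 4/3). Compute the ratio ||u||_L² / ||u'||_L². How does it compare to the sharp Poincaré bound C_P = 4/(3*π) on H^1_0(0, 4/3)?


||u||_L² / ||u'||_L² = 2*sqrt(14)/21 < C_P = 4/(3*π).

u(x) = 7/2·x·(4/3 − x)^2, so u'(x) = 21*x^2/2 - 56*x/3 + 56/9.
u(x) = 7/2·x·(4/3 − x)^2 vanishes at x = 0 and x = 4/3, so u ∈ H^1_0(0, 4/3). Differentiate via the product rule and integrate the resulting polynomials term by term.
  ∫_0^4/3 u² dx = ∫_0^4/3 (49*x^6/4 - 196*x^5/3 + 392*x^4/3 - 3136*x^3/27 + 3136*x^2/81) dx. Term by term:
    ∫_0^4/3 49*x^6/4 dx = 28672/2187;  ∫_0^4/3 -196*x^5/3 dx = -401408/6561;  ∫_0^4/3 392*x^4/3 dx = 401408/3645;
    ∫_0^4/3 -3136*x^3/27 dx = -200704/2187;  ∫_0^4/3 3136*x^2/81 dx = 200704/6561.
  Sum: 28672/2187 − 401408/6561 + 401408/3645 − 200704/2187 + 200704/6561 = 28672/32805.
  ∫_0^4/3 (u')² dx = ∫_0^4/3 (441*x^4/4 - 392*x^3 + 4312*x^2/9 - 6272*x/27 + 3136/81) dx. Term by term:
    ∫_0^4/3 441*x^4/4 dx = 12544/135;  ∫_0^4/3 -392*x^3 dx = -25088/81;  ∫_0^4/3 4312*x^2/9 dx = 275968/729;
    ∫_0^4/3 -6272*x/27 dx = -50176/243;  ∫_0^4/3 3136/81 dx = 12544/243.
  Sum: 12544/135 − 25088/81 + 275968/729 − 50176/243 + 12544/243 = 25088/3645.
∫_0^4/3 u² dx = 28672/32805, so ||u||_L² = 64*sqrt(35)/405.
∫_0^4/3 (u')² dx = 25088/3645, so ||u'||_L² = 112*sqrt(10)/135.
Ratio ||u||_L² / ||u'||_L² = 2*sqrt(14)/21.
Sharp Poincaré constant on H^1_0(0, 4/3) is C_P = L/π = 4/(3*π), achieved by sin(3*π/4·x).
A polynomial bump cannot attain the sharp Poincaré constant (only the first sine eigenfunction does), so the ratio is strictly less than C_P, consistent with ||u||_L² ≤ C_P ||u'||_L².


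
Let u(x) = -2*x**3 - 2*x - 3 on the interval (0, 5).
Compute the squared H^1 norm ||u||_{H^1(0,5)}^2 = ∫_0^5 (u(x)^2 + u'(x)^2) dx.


||u||_{H^1}^2 = 1583390/21

The H^1 norm (squared) on an interval (0, L) is
  ||u||_{H^1}^2 = ∫_0^L u(x)^2 dx + ∫_0^L u'(x)^2 dx.
Compute u'(x) = -6*x**2 - 2.
Then u(x)^2 = 4*x**6 + 8*x**4 + 12*x**3 + 4*x**2 + 12*x + 9 and u'(x)^2 = 36*x**4 + 24*x**2 + 4.
Integrate each monomial from 0 to 5 using ∫_0^5 c·x^n dx = c·5^(n+1)/(n+1):
  ∫_0^5 u(x)^2 dx = ∫_0^5 (4*x^6 + 8*x^4 + 12*x^3 + 4*x^2 + 12*x + 9) dx. Term by term:
    ∫_0^5 4*x^6 dx = 312500/7;  ∫_0^5 8*x^4 dx = 5000;  ∫_0^5 12*x^3 dx = 1875;
    ∫_0^5 4*x^2 dx = 500/3;  ∫_0^5 12*x dx = 150;  ∫_0^5 9 dx = 45.
  Sum: 312500/7 + 5000 + 1875 + 500/3 + 150 + 45 = 1089470/21.
  ∫_0^5 u'(x)^2 dx = ∫_0^5 (36*x^4 + 24*x^2 + 4) dx. Term by term:
    ∫_0^5 36*x^4 dx = 22500;  ∫_0^5 24*x^2 dx = 1000;  ∫_0^5 4 dx = 20.
  Sum: 22500 + 1000 + 20 = 23520.
Adding: ||u||_{H^1}^2 = 1089470/21 + 23520 = 1583390/21.


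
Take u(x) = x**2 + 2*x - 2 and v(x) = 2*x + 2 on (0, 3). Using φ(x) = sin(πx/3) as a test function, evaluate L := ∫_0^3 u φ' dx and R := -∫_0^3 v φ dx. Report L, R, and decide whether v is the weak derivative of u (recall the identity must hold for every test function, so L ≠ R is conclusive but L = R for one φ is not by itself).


LHS = -30/π, RHS = -30/π. Yes, v = u' weakly.

u(x) = x**2 + 2*x - 2, classical derivative u'(x) = 2*x + 2.
φ(x) = sin(πx/3), so φ'(x) = π*cos(π*x/3)/3.
Note φ(0) = φ(3) = 0, so the boundary term u·φ vanishes.
LHS = ∫_0^3 u(x) φ'(x) dx = ∫_0^3 (π*x^2*cos(π*x/3)/3 + 2*π*x*cos(π*x/3)/3 - 2*π*cos(π*x/3)/3) dx. Term by term:
  ∫_0^3 -2*π*cos(π*x/3)/3 dx = 0;  ∫_0^3 π*x^2*cos(π*x/3)/3 dx = -18/π;  ∫_0^3 2*π*x*cos(π*x/3)/3 dx = -12/π.
Sum: 0 − 18/π − 12/π = -30/π.
So LHS = -30/π.
∫_0^3 v(x) φ(x) dx = ∫_0^3 (2*x*sin(π*x/3) + 2*sin(π*x/3)) dx. Term by term:
  ∫_0^3 2*sin(π*x/3) dx = 12/π;  ∫_0^3 2*x*sin(π*x/3) dx = 18/π.
Sum: 12/π + 18/π = 30/π.
So RHS = -∫_0^3 v(x) φ(x) dx = -30/π.
LHS = RHS, so the identity holds for this test φ.
Moreover u is smooth here and v(x) = u'(x) = 2*x + 2 pointwise, so the identity holds for every test function. Hence v is the weak derivative of u.


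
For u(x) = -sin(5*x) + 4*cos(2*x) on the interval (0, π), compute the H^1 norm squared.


||u||_{H^1(0,π)}^2 = -400/21 + 53*π

u'(x) = -8*sin(2*x) - 5*cos(5*x).
Expand u² and (u')² and integrate term by term on (0, π), using: for integers n ≥ 1, ∫_0^π sin²(nx) dx = ∫_0^π cos²(nx) dx = π/2; for n ≠ n', ∫_0^π sin(nx)sin(n'x) dx = ∫_0^π cos(nx)cos(n'x) dx = 0; and by product-to-sum, ∫_0^π sin(nx)cos(n'x) dx = ½∫_0^π [sin((n+n')x) + sin((n−n')x)] dx, which is 0 when n+n' is even and 2n/(n²−n'²) when n+n' is odd (it need not vanish on (0, π)).
  u² squared terms: (-1)²·∫sin(5x)² dx = 1·π/2 = π/2;  (4)²·∫cos(2x)² dx = 16·π/2 = 8*π.
  u² cross terms: 2·(-1)·(4)·∫sin(5x)·cos(2x) dx = -8·(10/21) = -80/21.
  So ∫_0^π u² dx = π/2 + 8*π − 80/21 = -80/21 + 17*π/2.
  (u')² squared terms: (-8)²·∫sin(2x)² dx = 64·π/2 = 32*π;  (-5)²·∫cos(5x)² dx = 25·π/2 = 25*π/2.
  (u')² cross terms: 2·(-8)·(-5)·∫sin(2x)·cos(5x) dx = 80·(-4/21) = -320/21.
  So ∫_0^π (u')² dx = 32*π + 25*π/2 − 320/21 = -320/21 + 89*π/2.
||u||_{H^1}^2 = (-80/21 + 17*π/2) + (-320/21 + 89*π/2) = -400/21 + 53*π.


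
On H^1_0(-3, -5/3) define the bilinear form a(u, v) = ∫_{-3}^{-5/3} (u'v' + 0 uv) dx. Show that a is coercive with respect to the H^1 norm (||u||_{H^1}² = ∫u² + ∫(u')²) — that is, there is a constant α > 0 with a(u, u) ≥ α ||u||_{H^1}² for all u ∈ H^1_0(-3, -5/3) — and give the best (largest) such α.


α = 9*π^2/(16 + 9*π^2)

Coercivity of a(·,·) on H^1_0(-3, -5/3) means a(u, u) ≥ α ||u||_{H^1}² for every u ∈ H^1_0.
The interval has length L = 4/3, and Poincaré/coercivity depend only on L. Here a(u, u) = ∫(u')² + (0)·∫u².
Here c = 0, so a(u,u) = ∫(u')² alone. The condition a(u,u) ≥ α||u||_{H^1}² reads (1−α)∫(u')² ≥ (α−c)∫u². Any admissible α is ≤ 1 (rapidly oscillating u have ∫u²/∫(u')² → 0), and α = 1 would force 0 ≥ (1−c)∫u², impossible since c < 1; so 1−α > 0. By the sharp Poincaré inequality on H^1_0 of an interval of length L, ∫(u')² ≥ (π/L)²∫u² with equality for the first sine mode sin(π(x−x₀)/L) (x₀ the left endpoint), so the inequality holds for all u iff (1−α)(π/L)² ≥ α − c, i.e. α ≤ ((π/L)² + c)/((π/L)² + 1) = (1 + c(L/π)²)/(1 + (L/π)²). (Direct route, valid since c ≤ 0: Poincaré gives c∫u² ≥ c(L/π)²∫(u')², so a(u,u) ≥ (1 + c(L/π)²)∫(u')², while ||u||_{H^1}² ≤ (1 + (L/π)²)∫(u')²; dividing yields the same α.) With (π/L)² = 9*π^2/16 and c = 0, the largest admissible constant is α = ((π/L)² + c)/((π/L)² + 1).
Simplifying, α = 9*π^2/(16 + 9*π^2).


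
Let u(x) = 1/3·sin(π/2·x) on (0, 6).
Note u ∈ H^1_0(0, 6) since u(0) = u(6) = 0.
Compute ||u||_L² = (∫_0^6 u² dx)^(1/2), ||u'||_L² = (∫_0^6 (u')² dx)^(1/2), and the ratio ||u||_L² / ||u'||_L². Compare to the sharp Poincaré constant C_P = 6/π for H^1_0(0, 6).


||u||_L² / ||u'||_L² = 2/π < C_P = 6/π.

u(x) = 1/3·sin(π/2·x), so u'(x) = π*cos(π*x/2)/6.
Writing u(x) = A·sin(kπx/L) with A = 1/3 and k = 3, use ∫_0^L sin²(kπx/L) dx = L/2 and ∫_0^L cos²(kπx/L) dx = L/2.
u² = 1/9·sin²(π/2·x) and (u')² = π^2/36·cos²(π/2·x), and each of sin², cos² integrates to L/2 = 3 over (0, 6).
∫_0^6 u² dx = 1/3, so ||u||_L² = sqrt(3)/3.
∫_0^6 (u')² dx = π^2/12, so ||u'||_L² = sqrt(3)*π/6.
Ratio ||u||_L² / ||u'||_L² = 2/π.
Sharp Poincaré constant on H^1_0(0, 6) is C_P = L/π = 6/π, achieved by sin(π/6·x).
This is the k = 3 harmonic; the ratio L/(kπ) is strictly less than C_P = L/π, consistent with the sharp inequality ||u||_L² ≤ C_P ||u'||_L².


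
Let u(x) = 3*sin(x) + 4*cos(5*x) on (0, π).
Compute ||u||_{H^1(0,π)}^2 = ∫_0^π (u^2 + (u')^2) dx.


||u||_{H^1(0,π)}^2 = 217*π

u'(x) = -20*sin(5*x) + 3*cos(x).
Expand u² and (u')² and integrate term by term on (0, π), using: for integers n ≥ 1, ∫_0^π sin²(nx) dx = ∫_0^π cos²(nx) dx = π/2; for n ≠ n', ∫_0^π sin(nx)sin(n'x) dx = ∫_0^π cos(nx)cos(n'x) dx = 0; and by product-to-sum, ∫_0^π sin(nx)cos(n'x) dx = ½∫_0^π [sin((n+n')x) + sin((n−n')x)] dx, which is 0 when n+n' is even and 2n/(n²−n'²) when n+n' is odd (it need not vanish on (0, π)).
  u² squared terms: (3)²·∫sin(x)² dx = 9·π/2 = 9*π/2;  (4)²·∫cos(5x)² dx = 16·π/2 = 8*π.
  u² cross terms: 2·(3)·(4)·∫sin(x)·cos(5x) dx = 24·(0) = 0.
  So ∫_0^π u² dx = 9*π/2 + 8*π + 0 = 25*π/2.
  (u')² squared terms: (-20)²·∫sin(5x)² dx = 400·π/2 = 200*π;  (3)²·∫cos(x)² dx = 9·π/2 = 9*π/2.
  (u')² cross terms: 2·(-20)·(3)·∫sin(5x)·cos(x) dx = -120·(0) = 0.
  So ∫_0^π (u')² dx = 200*π + 9*π/2 + 0 = 409*π/2.
||u||_{H^1}^2 = (25*π/2) + (409*π/2) = 217*π.


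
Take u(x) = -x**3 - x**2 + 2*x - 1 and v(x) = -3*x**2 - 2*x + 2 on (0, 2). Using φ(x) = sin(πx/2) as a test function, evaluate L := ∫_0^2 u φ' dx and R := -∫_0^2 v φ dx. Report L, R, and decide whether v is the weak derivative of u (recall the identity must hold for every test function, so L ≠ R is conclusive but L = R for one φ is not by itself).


LHS = -96/π^3 + 24/π, RHS = -96/π^3 + 24/π. Yes, v = u' weakly.

u(x) = -x**3 - x**2 + 2*x - 1, classical derivative u'(x) = -3*x**2 - 2*x + 2.
φ(x) = sin(πx/2), so φ'(x) = π*cos(π*x/2)/2.
Note φ(0) = φ(2) = 0, so the boundary term u·φ vanishes.
LHS = ∫_0^2 u(x) φ'(x) dx = ∫_0^2 (-π*x^3*cos(π*x/2)/2 - π*x^2*cos(π*x/2)/2 + π*x*cos(π*x/2) - π*cos(π*x/2)/2) dx. Term by term:
  ∫_0^2 -π*cos(π*x/2)/2 dx = 0;  ∫_0^2 π*x*cos(π*x/2) dx = -8/π;  ∫_0^2 -π*x^2*cos(π*x/2)/2 dx = 8/π;
  ∫_0^2 -π*x^3*cos(π*x/2)/2 dx = -96/π^3 + 24/π.
Sum: 0 − 8/π + 8/π + -96/π^3 + 24/π = -96/π^3 + 24/π.
So LHS = -96/π^3 + 24/π.
∫_0^2 v(x) φ(x) dx = ∫_0^2 (-3*x^2*sin(π*x/2) - 2*x*sin(π*x/2) + 2*sin(π*x/2)) dx. Term by term:
  ∫_0^2 2*sin(π*x/2) dx = 8/π;  ∫_0^2 -3*x^2*sin(π*x/2) dx = -24/π + 96/π^3;  ∫_0^2 -2*x*sin(π*x/2) dx = -8/π.
Sum: 8/π + -24/π + 96/π^3 − 8/π = -24/π + 96/π^3.
So RHS = -∫_0^2 v(x) φ(x) dx = -96/π^3 + 24/π.
LHS = RHS, so the identity holds for this test φ.
Moreover u is smooth here and v(x) = u'(x) = -3*x**2 - 2*x + 2 pointwise, so the identity holds for every test function. Hence v is the weak derivative of u.


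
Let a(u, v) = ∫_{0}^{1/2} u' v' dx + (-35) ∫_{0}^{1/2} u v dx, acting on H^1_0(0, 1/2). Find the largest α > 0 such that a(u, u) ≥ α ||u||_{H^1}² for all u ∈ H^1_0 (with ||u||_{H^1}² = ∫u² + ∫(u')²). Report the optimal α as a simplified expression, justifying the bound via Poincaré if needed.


α = (-35 + 4*π^2)/(1 + 4*π^2)

Coercivity of a(·,·) on H^1_0(0, 1/2) means a(u, u) ≥ α ||u||_{H^1}² for every u ∈ H^1_0.
The interval has length L = 1/2, and Poincaré/coercivity depend only on L. Here a(u, u) = ∫(u')² + (-35)·∫u².
Here c = -35 < 0 with |c| < (π/L)² = 4*π^2, so coercivity still holds. The condition a(u,u) ≥ α||u||_{H^1}² reads (1−α)∫(u')² ≥ (α−c)∫u². Any admissible α is ≤ 1 (rapidly oscillating u have ∫u²/∫(u')² → 0), and α = 1 would force 0 ≥ (1−c)∫u², impossible since c < 1; so 1−α > 0. By the sharp Poincaré inequality on H^1_0 of an interval of length L, ∫(u')² ≥ (π/L)²∫u² with equality for the first sine mode sin(π(x−x₀)/L) (x₀ the left endpoint), so the inequality holds for all u iff (1−α)(π/L)² ≥ α − c, i.e. α ≤ ((π/L)² + c)/((π/L)² + 1) = (1 + c(L/π)²)/(1 + (L/π)²). (Direct route, valid since c ≤ 0: Poincaré gives c∫u² ≥ c(L/π)²∫(u')², so a(u,u) ≥ (1 + c(L/π)²)∫(u')², while ||u||_{H^1}² ≤ (1 + (L/π)²)∫(u')²; dividing yields the same α.) With (π/L)² = 4*π^2 and c = -35, the largest admissible constant is α = ((π/L)² + c)/((π/L)² + 1).
Simplifying, α = (-35 + 4*π^2)/(1 + 4*π^2).


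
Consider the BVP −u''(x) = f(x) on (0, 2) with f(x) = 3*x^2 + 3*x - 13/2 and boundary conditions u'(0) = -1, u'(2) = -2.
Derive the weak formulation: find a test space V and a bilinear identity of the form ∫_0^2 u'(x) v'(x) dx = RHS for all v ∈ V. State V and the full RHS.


V = H^1(0, 2) (v unrestricted at boundary; u is determined up to an additive constant); weak form: ∫_0^2 u'v' dx = ∫_0^2 (3*x^2 + 3*x - 13/2) v dx − 2·v(2) + v(0) for all v ∈ V.

Multiply both sides by a test function v and integrate from 0 to 2:
  ∫_0^2 −u''(x) v(x) dx = ∫_0^2 f(x) v(x) dx.
Integrate the LHS by parts once:
  ∫_0^2 −u'' v dx = −[u'(x) v(x)]_0^2 + ∫_0^2 u'(x) v'(x) dx.
Thus ∫_0^2 u'(x) v'(x) dx = ∫_0^2 f(x) v(x) dx + [u'(x) v(x)]_0^2.
Choose V so that boundary terms are either known or forced to vanish.
u has inhomogeneous Neumann u'(0) = -1, u'(2) = -2. [u' v]_0^2 = (-2)·v(2) − (-1)·v(0) = − 2·v(2) + v(0). Take V = H^1(0, 2); boundary term becomes part of RHS.
Weak formulation: find u (satisfying any essential BC) such that ∫_0^2 u'(x) v'(x) dx = ∫_0^2 f v dx − 2·v(2) + v(0) for all v ∈ V (Neumann data are natural BCs: they enter the RHS as boundary terms).
Substituting f(x) = 3*x^2 + 3*x - 13/2, the right-hand side is ∫_0^2 (3*x^2 + 3*x - 13/2) v dx − 2·v(2) + v(0).
Compatibility check (pure Neumann): taking v ≡ 1 ∈ V gives 0 = ∫_0^2 f dx + (-2) − (-1), i.e. ∫_0^2 f dx must equal u'(0) − u'(2) = 1. Indeed ∫_0^2 (3*x^2 + 3*x - 13/2) dx = 1, so the data are compatible. The solution is then unique only up to an additive constant (fix it e.g. by requiring ∫_0^2 u dx = 0).


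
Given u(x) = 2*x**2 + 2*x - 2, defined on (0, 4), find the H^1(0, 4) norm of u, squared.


||u||_{H^1}^2 = 8416/5

The H^1 norm (squared) on an interval (0, L) is
  ||u||_{H^1}^2 = ∫_0^L u(x)^2 dx + ∫_0^L u'(x)^2 dx.
Compute u'(x) = 4*x + 2.
Then u(x)^2 = 4*x**4 + 8*x**3 - 4*x**2 - 8*x + 4 and u'(x)^2 = 16*x**2 + 16*x + 4.
Integrate each monomial from 0 to 4 using ∫_0^4 c·x^n dx = c·4^(n+1)/(n+1):
  ∫_0^4 u(x)^2 dx = ∫_0^4 (4*x^4 + 8*x^3 - 4*x^2 - 8*x + 4) dx. Term by term:
    ∫_0^4 4*x^4 dx = 4096/5;  ∫_0^4 8*x^3 dx = 512;  ∫_0^4 -4*x^2 dx = -256/3;
    ∫_0^4 -8*x dx = -64;  ∫_0^4 4 dx = 16.
  Sum: 4096/5 + 512 − 256/3 − 64 + 16 = 17968/15.
  ∫_0^4 u'(x)^2 dx = ∫_0^4 (16*x^2 + 16*x + 4) dx. Term by term:
    ∫_0^4 16*x^2 dx = 1024/3;  ∫_0^4 16*x dx = 128;  ∫_0^4 4 dx = 16.
  Sum: 1024/3 + 128 + 16 = 1456/3.
Adding: ||u||_{H^1}^2 = 17968/15 + 1456/3 = 8416/5.


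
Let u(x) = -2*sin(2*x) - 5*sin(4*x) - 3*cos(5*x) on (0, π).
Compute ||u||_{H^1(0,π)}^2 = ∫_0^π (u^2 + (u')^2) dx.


||u||_{H^1(0,π)}^2 = -15808/21 + 679*π/2

u'(x) = 15*sin(5*x) - 4*cos(2*x) - 20*cos(4*x).
Expand u² and (u')² and integrate term by term on (0, π), using: for integers n ≥ 1, ∫_0^π sin²(nx) dx = ∫_0^π cos²(nx) dx = π/2; for n ≠ n', ∫_0^π sin(nx)sin(n'x) dx = ∫_0^π cos(nx)cos(n'x) dx = 0; and by product-to-sum, ∫_0^π sin(nx)cos(n'x) dx = ½∫_0^π [sin((n+n')x) + sin((n−n')x)] dx, which is 0 when n+n' is even and 2n/(n²−n'²) when n+n' is odd (it need not vanish on (0, π)).
  u² squared terms: (-5)²·∫sin(4x)² dx = 25·π/2 = 25*π/2;  (-3)²·∫cos(5x)² dx = 9·π/2 = 9*π/2;  (-2)²·∫sin(2x)² dx = 4·π/2 = 2*π.
  u² cross terms: 2·(-5)·(-3)·∫sin(4x)·cos(5x) dx = 30·(-8/9) = -80/3;  2·(-5)·(-2)·∫sin(4x)·sin(2x) dx = 20·(0) = 0;  2·(-3)·(-2)·∫cos(5x)·sin(2x) dx = 12·(-4/21) = -16/7.
  So ∫_0^π u² dx = 25*π/2 + 9*π/2 + 2*π − 80/3 + 0 − 16/7 = -608/21 + 19*π.
  (u')² squared terms: (-20)²·∫cos(4x)² dx = 400·π/2 = 200*π;  (-4)²·∫cos(2x)² dx = 16·π/2 = 8*π;  (15)²·∫sin(5x)² dx = 225·π/2 = 225*π/2.
  (u')² cross terms: 2·(-20)·(-4)·∫cos(4x)·cos(2x) dx = 160·(0) = 0;  2·(-20)·(15)·∫cos(4x)·sin(5x) dx = -600·(10/9) = -2000/3;  2·(-4)·(15)·∫cos(2x)·sin(5x) dx = -120·(10/21) = -400/7.
  So ∫_0^π (u')² dx = 200*π + 8*π + 225*π/2 + 0 − 2000/3 − 400/7 = -15200/21 + 641*π/2.
||u||_{H^1}^2 = (-608/21 + 19*π) + (-15200/21 + 641*π/2) = -15808/21 + 679*π/2.


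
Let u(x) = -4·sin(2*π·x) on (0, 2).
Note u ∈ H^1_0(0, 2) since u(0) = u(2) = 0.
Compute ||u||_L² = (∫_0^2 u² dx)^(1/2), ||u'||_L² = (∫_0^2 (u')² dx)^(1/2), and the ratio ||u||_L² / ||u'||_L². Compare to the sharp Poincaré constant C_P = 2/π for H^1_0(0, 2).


||u||_L² / ||u'||_L² = 1/(2*π) < C_P = 2/π.

u(x) = -4·sin(2*π·x), so u'(x) = -8*π*cos(2*π*x).
Writing u(x) = A·sin(kπx/L) with A = -4 and k = 4, use ∫_0^L sin²(kπx/L) dx = L/2 and ∫_0^L cos²(kπx/L) dx = L/2.
u² = 16·sin²(2*π·x) and (u')² = 64*π^2·cos²(2*π·x), and each of sin², cos² integrates to L/2 = 1 over (0, 2).
∫_0^2 u² dx = 16, so ||u||_L² = 4.
∫_0^2 (u')² dx = 64*π^2, so ||u'||_L² = 8*π.
Ratio ||u||_L² / ||u'||_L² = 1/(2*π).
Sharp Poincaré constant on H^1_0(0, 2) is C_P = L/π = 2/π, achieved by sin(π/2·x).
This is the k = 4 harmonic; the ratio L/(kπ) is strictly less than C_P = L/π, consistent with the sharp inequality ||u||_L² ≤ C_P ||u'||_L².


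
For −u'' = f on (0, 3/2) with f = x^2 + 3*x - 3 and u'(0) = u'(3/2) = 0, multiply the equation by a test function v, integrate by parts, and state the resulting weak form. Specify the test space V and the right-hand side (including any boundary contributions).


V = H^1(0, 3/2) (no boundary constraint on v; u is determined up to an additive constant); weak form: ∫_0^3/2 u'v' dx = ∫_0^3/2 (x^2 + 3*x - 3) v dx for all v ∈ V.

Multiply both sides by a test function v and integrate from 0 to 3/2:
  ∫_0^3/2 −u''(x) v(x) dx = ∫_0^3/2 f(x) v(x) dx.
Integrate the LHS by parts once:
  ∫_0^3/2 −u'' v dx = −[u'(x) v(x)]_0^3/2 + ∫_0^3/2 u'(x) v'(x) dx.
Thus ∫_0^3/2 u'(x) v'(x) dx = ∫_0^3/2 f(x) v(x) dx + [u'(x) v(x)]_0^3/2.
Choose V so that boundary terms are either known or forced to vanish.
u has homogeneous Neumann: u'(0) = u'(3/2) = 0. So [u' v]_0^3/2 = 0·v(3/2) − 0·v(0) = 0 for any v; take V = H^1(0, 3/2).
Weak formulation: find u (satisfying any essential BC) such that ∫_0^3/2 u'(x) v'(x) dx = ∫_0^3/2 f v dx for all v ∈ V (homogeneous Neumann, so boundary terms vanish).
Substituting f(x) = x^2 + 3*x - 3, the right-hand side is ∫_0^3/2 (x^2 + 3*x - 3) v dx.
Compatibility check (pure Neumann): taking v ≡ 1 ∈ V gives 0 = ∫_0^3/2 f dx + (0) − (0), i.e. ∫_0^3/2 f dx must equal u'(0) − u'(3/2) = 0. Indeed ∫_0^3/2 (x^2 + 3*x - 3) dx = 0, so the data are compatible. The solution is then unique only up to an additive constant (fix it e.g. by requiring ∫_0^3/2 u dx = 0).


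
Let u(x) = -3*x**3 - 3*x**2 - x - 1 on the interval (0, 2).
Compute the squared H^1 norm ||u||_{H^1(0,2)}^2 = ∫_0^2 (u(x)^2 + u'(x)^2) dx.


||u||_{H^1}^2 = 172792/105

The H^1 norm (squared) on an interval (0, L) is
  ||u||_{H^1}^2 = ∫_0^L u(x)^2 dx + ∫_0^L u'(x)^2 dx.
Compute u'(x) = -9*x**2 - 6*x - 1.
Then u(x)^2 = 9*x**6 + 18*x**5 + 15*x**4 + 12*x**3 + 7*x**2 + 2*x + 1 and u'(x)^2 = 81*x**4 + 108*x**3 + 54*x**2 + 12*x + 1.
Integrate each monomial from 0 to 2 using ∫_0^2 c·x^n dx = c·2^(n+1)/(n+1):
  ∫_0^2 u(x)^2 dx = ∫_0^2 (9*x^6 + 18*x^5 + 15*x^4 + 12*x^3 + 7*x^2 + 2*x + 1) dx. Term by term:
    ∫_0^2 9*x^6 dx = 1152/7;  ∫_0^2 18*x^5 dx = 192;  ∫_0^2 15*x^4 dx = 96;
    ∫_0^2 12*x^3 dx = 48;  ∫_0^2 7*x^2 dx = 56/3;  ∫_0^2 2*x dx = 4;
    ∫_0^2 1 dx = 2.
  Sum: 1152/7 + 192 + 96 + 48 + 56/3 + 4 + 2 = 11030/21.
  ∫_0^2 u'(x)^2 dx = ∫_0^2 (81*x^4 + 108*x^3 + 54*x^2 + 12*x + 1) dx. Term by term:
    ∫_0^2 81*x^4 dx = 2592/5;  ∫_0^2 108*x^3 dx = 432;  ∫_0^2 54*x^2 dx = 144;
    ∫_0^2 12*x dx = 24;  ∫_0^2 1 dx = 2.
  Sum: 2592/5 + 432 + 144 + 24 + 2 = 5602/5.
Adding: ||u||_{H^1}^2 = 11030/21 + 5602/5 = 172792/105.
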